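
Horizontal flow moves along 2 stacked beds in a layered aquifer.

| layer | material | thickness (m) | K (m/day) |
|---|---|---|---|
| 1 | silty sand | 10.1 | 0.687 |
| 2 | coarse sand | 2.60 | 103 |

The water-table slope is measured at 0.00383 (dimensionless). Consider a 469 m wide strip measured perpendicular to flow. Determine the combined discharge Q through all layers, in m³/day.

Flow is parallel to layering, so each bed carries its own Darcy discharge and the transmissivities add.
Σ(K_i·b_i) = 0.687×10.1 + 103×2.60 = 274.7 m²/day.
Hydraulic gradient i = 0.00383.
Q = Σ(K_i·b_i) · W · i = 274.7 × 469 × 0.003830 = 493.5 m³/day.

494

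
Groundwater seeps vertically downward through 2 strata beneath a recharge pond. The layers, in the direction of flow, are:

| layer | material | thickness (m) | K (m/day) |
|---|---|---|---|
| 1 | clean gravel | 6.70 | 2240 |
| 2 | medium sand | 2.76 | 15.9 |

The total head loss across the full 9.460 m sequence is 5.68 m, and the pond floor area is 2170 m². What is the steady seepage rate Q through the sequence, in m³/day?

Flow is perpendicular to layering, so the layers act in series and the equivalent K is the thickness-weighted harmonic mean.
Total thickness L = 6.70 + 2.76 = 9.460 m.
Σ(b_i/K_i) = 6.70/2240 + 2.76/15.9 = 0.1766 d.
K_eq = L / Σ(b_i/K_i) = 9.460 / 0.1766 = 53.57 m/day.
Q = K_eq · A · (Δh/L) = 53.57 × 2170 × (5.68/9.460) = 69803 m³/day.

69800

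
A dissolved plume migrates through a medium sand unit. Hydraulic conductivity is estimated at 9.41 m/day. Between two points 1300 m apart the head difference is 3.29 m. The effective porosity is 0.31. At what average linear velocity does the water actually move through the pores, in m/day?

0.0768

Hydraulic gradient i = Δh / L = 3.29 / 1300 = 0.002531.
Darcy flux q = K · i = 9.410 × 0.002531 = 0.02381 m/day.
Seepage velocity v = q / n_e = 0.02381 / 0.31 = 0.07682 m/day.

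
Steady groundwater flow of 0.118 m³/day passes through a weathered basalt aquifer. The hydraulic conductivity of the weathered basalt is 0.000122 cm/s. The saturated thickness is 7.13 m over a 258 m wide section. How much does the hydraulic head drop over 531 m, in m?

Convert K: 0.000122 cm/s × 864 = 0.1054 m/day.
Cross-sectional area A = 258 × 7.13 = 1840 m².
From Q = K·A·i, i = Q / (K·A) = 0.118 / (0.1054 × 1840) = 0.0006086.
Head loss Δh = i · L = 0.0006086 × 531 = 0.3231 m.

0.323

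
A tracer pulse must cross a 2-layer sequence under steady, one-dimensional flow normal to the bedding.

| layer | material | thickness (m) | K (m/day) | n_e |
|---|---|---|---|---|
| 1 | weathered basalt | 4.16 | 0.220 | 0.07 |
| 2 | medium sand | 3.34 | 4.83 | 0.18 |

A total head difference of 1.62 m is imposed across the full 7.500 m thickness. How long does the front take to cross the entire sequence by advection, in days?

10.8

With flow normal to the layers, continuity requires the same specific discharge q through every layer.
Σ(b_i/K_i) = 4.16/0.220 + 3.34/4.83 = 19.60 d.
q = Δh / Σ(b_i/K_i) = 1.62 / 19.60 = 0.08265 m/day.
In each layer the seepage velocity is v_i = q/n_i, so the layer transit time is t_i = b_i·n_i / q:
  layer 1 (weathered basalt): t_1 = 4.16 × 0.07 / 0.08265 = 3.523 d
  layer 2 (medium sand): t_2 = 3.34 × 0.18 / 0.08265 = 7.274 d
Total t = Σ t_i = 10.80 days.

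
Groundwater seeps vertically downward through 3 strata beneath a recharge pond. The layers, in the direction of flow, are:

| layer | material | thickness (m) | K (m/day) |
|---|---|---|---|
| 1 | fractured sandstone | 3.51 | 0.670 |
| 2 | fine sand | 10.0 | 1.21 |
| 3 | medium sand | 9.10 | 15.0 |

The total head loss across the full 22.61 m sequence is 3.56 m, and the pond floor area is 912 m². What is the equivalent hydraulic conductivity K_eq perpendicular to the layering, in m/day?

Flow is perpendicular to layering, so the layers act in series and the equivalent K is the thickness-weighted harmonic mean.
Total thickness L = 3.51 + 10.0 + 9.10 = 22.61 m.
Σ(b_i/K_i) = 3.51/0.670 + 10.0/1.21 + 9.10/15.0 = 14.11 d.
K_eq = L / Σ(b_i/K_i) = 22.61 / 14.11 = 1.602 m/day.

1.60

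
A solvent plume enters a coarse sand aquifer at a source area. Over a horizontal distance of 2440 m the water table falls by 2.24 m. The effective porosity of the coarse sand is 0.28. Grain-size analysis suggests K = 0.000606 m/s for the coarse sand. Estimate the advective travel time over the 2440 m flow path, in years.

Convert K: 0.000606 m/s × 86400 = 52.36 m/day.
Hydraulic gradient i = Δh / L = 2.24 / 2440 = 0.0009180.
Darcy flux q = K · i = 52.36 × 0.0009180 = 0.04807 m/day.
Seepage velocity v = q / n_e = 0.04807 / 0.28 = 0.1717 m/day.
Travel time t = L / v = 2440 / 0.1717 = 14214 days = 38.91 years.

38.9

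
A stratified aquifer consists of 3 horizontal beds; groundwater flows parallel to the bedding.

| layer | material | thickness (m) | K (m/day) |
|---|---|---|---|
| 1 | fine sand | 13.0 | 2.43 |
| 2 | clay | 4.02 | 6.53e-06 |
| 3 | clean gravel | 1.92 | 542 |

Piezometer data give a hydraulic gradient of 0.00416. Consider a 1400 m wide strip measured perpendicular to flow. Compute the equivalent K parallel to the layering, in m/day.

Flow is parallel to layering, so each bed carries its own Darcy discharge and the transmissivities add.
Σ(K_i·b_i) = 2.43×13.0 + 6.53e-06×4.02 + 542×1.92 = 1072 m²/day.
Total thickness b = 18.94 m, so K_eq = Σ(K_i·b_i)/b = 56.61 m/day.

56.6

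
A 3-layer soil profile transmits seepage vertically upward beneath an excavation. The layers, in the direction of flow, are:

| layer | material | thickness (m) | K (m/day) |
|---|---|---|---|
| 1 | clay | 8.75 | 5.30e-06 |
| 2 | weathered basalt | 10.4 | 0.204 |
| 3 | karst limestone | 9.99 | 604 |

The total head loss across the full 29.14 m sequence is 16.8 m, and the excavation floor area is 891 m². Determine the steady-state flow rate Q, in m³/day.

Flow is perpendicular to layering, so the layers act in series and the equivalent K is the thickness-weighted harmonic mean.
Total thickness L = 8.75 + 10.4 + 9.99 = 29.14 m.
Σ(b_i/K_i) = 8.75/5.30e-06 + 10.4/0.204 + 9.99/604 = 1.651e+06 d.
K_eq = L / Σ(b_i/K_i) = 29.14 / 1.651e+06 = 1.765e-05 m/day.
Q = K_eq · A · (Δh/L) = 1.765e-05 × 891 × (16.8/29.14) = 0.009067 m³/day.

0.00907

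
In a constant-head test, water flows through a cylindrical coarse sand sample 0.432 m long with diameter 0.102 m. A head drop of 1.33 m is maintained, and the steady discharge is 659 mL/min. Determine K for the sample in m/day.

Cross-sectional area A = π·(d/2)² = π × (0.102/2)² = 0.008171 m².
Convert discharge: 659 mL/min = 1.098e-05 m³/s.
Darcy's law rearranged: K = Q·L / (A·Δh) = 1.098e-05 × 0.432 / (0.008171 × 1.33) = 0.0004366 m/s = 37.72 m/day.

37.7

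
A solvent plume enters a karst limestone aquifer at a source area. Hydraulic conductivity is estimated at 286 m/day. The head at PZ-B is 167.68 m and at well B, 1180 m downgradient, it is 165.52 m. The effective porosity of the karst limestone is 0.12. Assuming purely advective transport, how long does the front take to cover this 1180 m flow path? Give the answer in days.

Hydraulic gradient i = (167.68 − 165.52) / 1180 = 2.16 / 1180 = 0.001831.
Darcy flux q = K · i = 286.0 × 0.001831 = 0.5235 m/day.
Seepage velocity v = q / n_e = 0.5235 / 0.12 = 4.363 m/day.
Travel time t = L / v = 1180 / 4.363 = 270.5 days.

270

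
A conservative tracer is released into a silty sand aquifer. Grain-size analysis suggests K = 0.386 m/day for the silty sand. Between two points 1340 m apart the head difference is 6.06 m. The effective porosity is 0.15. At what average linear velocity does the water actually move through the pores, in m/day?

0.0116

Hydraulic gradient i = Δh / L = 6.06 / 1340 = 0.004522.
Darcy flux q = K · i = 0.3860 × 0.004522 = 0.001746 m/day.
Seepage velocity v = q / n_e = 0.001746 / 0.15 = 0.01164 m/day.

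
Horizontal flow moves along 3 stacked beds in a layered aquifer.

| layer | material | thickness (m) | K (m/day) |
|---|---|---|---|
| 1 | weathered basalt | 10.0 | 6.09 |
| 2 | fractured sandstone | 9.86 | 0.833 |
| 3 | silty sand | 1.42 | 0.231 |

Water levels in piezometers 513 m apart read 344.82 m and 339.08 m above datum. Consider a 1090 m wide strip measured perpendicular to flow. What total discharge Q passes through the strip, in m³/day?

Flow is parallel to layering, so each bed carries its own Darcy discharge and the transmissivities add.
Σ(K_i·b_i) = 6.09×10.0 + 0.833×9.86 + 0.231×1.42 = 69.44 m²/day.
Hydraulic gradient i = (344.82 − 339.08) / 513 = 5.74 / 513 = 0.01119.
Q = Σ(K_i·b_i) · W · i = 69.44 × 1090 × 0.01119 = 846.9 m³/day.

847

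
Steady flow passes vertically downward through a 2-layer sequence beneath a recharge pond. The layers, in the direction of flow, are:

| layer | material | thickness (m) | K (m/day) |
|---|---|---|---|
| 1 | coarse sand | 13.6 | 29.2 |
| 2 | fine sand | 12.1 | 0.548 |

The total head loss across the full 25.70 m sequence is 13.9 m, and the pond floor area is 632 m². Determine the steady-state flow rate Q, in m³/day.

Flow is perpendicular to layering, so the layers act in series and the equivalent K is the thickness-weighted harmonic mean.
Total thickness L = 13.6 + 12.1 = 25.70 m.
Σ(b_i/K_i) = 13.6/29.2 + 12.1/0.548 = 22.55 d.
K_eq = L / Σ(b_i/K_i) = 25.70 / 22.55 = 1.140 m/day.
Q = K_eq · A · (Δh/L) = 1.140 × 632 × (13.9/25.70) = 389.6 m³/day.

390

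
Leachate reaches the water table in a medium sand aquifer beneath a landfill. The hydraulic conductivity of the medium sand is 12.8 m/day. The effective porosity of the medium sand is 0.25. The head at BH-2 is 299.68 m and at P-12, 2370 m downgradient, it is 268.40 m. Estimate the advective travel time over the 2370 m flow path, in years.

Hydraulic gradient i = (299.68 − 268.40) / 2370 = 31.28 / 2370 = 0.01320.
Darcy flux q = K · i = 12.80 × 0.01320 = 0.1689 m/day.
Seepage velocity v = q / n_e = 0.1689 / 0.25 = 0.6758 m/day.
Travel time t = L / v = 2370 / 0.6758 = 3507 days = 9.602 years.

9.60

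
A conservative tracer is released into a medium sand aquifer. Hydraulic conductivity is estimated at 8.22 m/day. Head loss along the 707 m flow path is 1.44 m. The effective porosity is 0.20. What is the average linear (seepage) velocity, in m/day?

Hydraulic gradient i = Δh / L = 1.44 / 707 = 0.002037.
Darcy flux q = K · i = 8.220 × 0.002037 = 0.01674 m/day.
Seepage velocity v = q / n_e = 0.01674 / 0.20 = 0.08371 m/day.

0.0837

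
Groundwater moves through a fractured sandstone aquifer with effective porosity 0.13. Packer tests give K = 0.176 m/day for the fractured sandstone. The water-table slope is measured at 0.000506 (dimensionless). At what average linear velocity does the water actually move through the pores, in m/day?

0.000685

Hydraulic gradient i = 0.000506.
Darcy flux q = K · i = 0.1760 × 0.0005060 = 8.906e-05 m/day.
Seepage velocity v = q / n_e = 8.906e-05 / 0.13 = 0.0006850 m/day.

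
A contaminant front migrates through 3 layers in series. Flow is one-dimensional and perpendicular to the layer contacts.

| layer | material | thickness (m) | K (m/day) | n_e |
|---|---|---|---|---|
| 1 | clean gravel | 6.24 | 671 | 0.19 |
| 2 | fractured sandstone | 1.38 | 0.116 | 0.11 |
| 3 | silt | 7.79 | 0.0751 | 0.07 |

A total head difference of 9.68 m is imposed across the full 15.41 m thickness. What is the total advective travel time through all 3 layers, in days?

With flow normal to the layers, continuity requires the same specific discharge q through every layer.
Σ(b_i/K_i) = 6.24/671 + 1.38/0.116 + 7.79/0.0751 = 115.6 d.
q = Δh / Σ(b_i/K_i) = 9.68 / 115.6 = 0.08371 m/day.
In each layer the seepage velocity is v_i = q/n_i, so the layer transit time is t_i = b_i·n_i / q:
  layer 1 (clean gravel): t_1 = 6.24 × 0.19 / 0.08371 = 14.16 d
  layer 2 (fractured sandstone): t_2 = 1.38 × 0.11 / 0.08371 = 1.813 d
  layer 3 (silt): t_3 = 7.79 × 0.07 / 0.08371 = 6.514 d
Total t = Σ t_i = 22.49 days.

22.5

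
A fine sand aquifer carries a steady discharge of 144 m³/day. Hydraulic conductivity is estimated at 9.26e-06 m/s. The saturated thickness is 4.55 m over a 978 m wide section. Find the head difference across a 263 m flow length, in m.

Convert K: 9.26e-06 m/s × 86400 = 0.8001 m/day.
Cross-sectional area A = 978 × 4.55 = 4450 m².
From Q = K·A·i, i = Q / (K·A) = 144 / (0.8001 × 4450) = 0.04045.
Head loss Δh = i · L = 0.04045 × 263 = 10.64 m.

10.6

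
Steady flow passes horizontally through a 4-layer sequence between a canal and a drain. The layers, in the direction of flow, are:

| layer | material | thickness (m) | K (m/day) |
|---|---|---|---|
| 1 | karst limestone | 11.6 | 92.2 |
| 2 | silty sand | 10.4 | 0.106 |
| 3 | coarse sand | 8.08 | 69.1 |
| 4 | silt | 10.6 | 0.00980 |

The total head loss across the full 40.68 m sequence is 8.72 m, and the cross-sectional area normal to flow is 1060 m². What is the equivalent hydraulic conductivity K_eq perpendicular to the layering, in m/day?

Flow is perpendicular to layering, so the layers act in series and the equivalent K is the thickness-weighted harmonic mean.
Total thickness L = 11.6 + 10.4 + 8.08 + 10.6 = 40.68 m.
Σ(b_i/K_i) = 11.6/92.2 + 10.4/0.106 + 8.08/69.1 + 10.6/0.00980 = 1180 d.
K_eq = L / Σ(b_i/K_i) = 40.68 / 1180 = 0.03447 m/day.

0.0345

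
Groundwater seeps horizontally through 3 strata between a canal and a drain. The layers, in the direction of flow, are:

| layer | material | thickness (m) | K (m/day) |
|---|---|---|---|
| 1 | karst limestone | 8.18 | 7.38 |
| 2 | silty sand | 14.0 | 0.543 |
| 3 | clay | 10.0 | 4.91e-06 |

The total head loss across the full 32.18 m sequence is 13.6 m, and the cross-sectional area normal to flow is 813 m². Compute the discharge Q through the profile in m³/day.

Flow is perpendicular to layering, so the layers act in series and the equivalent K is the thickness-weighted harmonic mean.
Total thickness L = 8.18 + 14.0 + 10.0 = 32.18 m.
Σ(b_i/K_i) = 8.18/7.38 + 14.0/0.543 + 10.0/4.91e-06 = 2.037e+06 d.
K_eq = L / Σ(b_i/K_i) = 32.18 / 2.037e+06 = 1.580e-05 m/day.
Q = K_eq · A · (Δh/L) = 1.580e-05 × 813 × (13.6/32.18) = 0.005429 m³/day.

0.00543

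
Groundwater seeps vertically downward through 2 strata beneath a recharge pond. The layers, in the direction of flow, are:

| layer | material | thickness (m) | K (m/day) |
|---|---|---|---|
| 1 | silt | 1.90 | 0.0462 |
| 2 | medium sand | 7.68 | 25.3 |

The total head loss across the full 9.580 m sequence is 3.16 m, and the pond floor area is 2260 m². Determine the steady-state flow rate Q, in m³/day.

Flow is perpendicular to layering, so the layers act in series and the equivalent K is the thickness-weighted harmonic mean.
Total thickness L = 1.90 + 7.68 = 9.580 m.
Σ(b_i/K_i) = 1.90/0.0462 + 7.68/25.3 = 41.43 d.
K_eq = L / Σ(b_i/K_i) = 9.580 / 41.43 = 0.2312 m/day.
Q = K_eq · A · (Δh/L) = 0.2312 × 2260 × (3.16/9.580) = 172.4 m³/day.

172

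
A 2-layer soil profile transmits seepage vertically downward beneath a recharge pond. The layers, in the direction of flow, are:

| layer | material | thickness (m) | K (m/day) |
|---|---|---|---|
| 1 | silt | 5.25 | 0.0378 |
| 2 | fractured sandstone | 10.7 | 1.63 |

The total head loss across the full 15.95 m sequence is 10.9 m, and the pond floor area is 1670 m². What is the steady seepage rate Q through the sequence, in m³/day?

125

Flow is perpendicular to layering, so the layers act in series and the equivalent K is the thickness-weighted harmonic mean.
Total thickness L = 5.25 + 10.7 = 15.95 m.
Σ(b_i/K_i) = 5.25/0.0378 + 10.7/1.63 = 145.5 d.
K_eq = L / Σ(b_i/K_i) = 15.95 / 145.5 = 0.1097 m/day.
Q = K_eq · A · (Δh/L) = 0.1097 × 1670 × (10.9/15.95) = 125.1 m³/day.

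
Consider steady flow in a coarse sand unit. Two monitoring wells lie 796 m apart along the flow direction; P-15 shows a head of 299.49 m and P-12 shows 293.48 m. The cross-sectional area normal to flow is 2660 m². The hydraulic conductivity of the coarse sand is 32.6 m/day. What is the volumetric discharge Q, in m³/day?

655

Hydraulic gradient i = (299.49 − 293.48) / 796 = 6.01 / 796 = 0.007550.
Darcy's law: Q = K · A · i = 32.60 × 2660 × 0.007550 = 654.7 m³/day.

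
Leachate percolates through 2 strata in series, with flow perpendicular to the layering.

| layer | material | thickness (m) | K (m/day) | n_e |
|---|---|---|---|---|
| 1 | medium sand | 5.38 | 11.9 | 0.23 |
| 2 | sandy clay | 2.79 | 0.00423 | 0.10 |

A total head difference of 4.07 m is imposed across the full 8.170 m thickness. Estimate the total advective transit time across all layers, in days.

246

With flow normal to the layers, continuity requires the same specific discharge q through every layer.
Σ(b_i/K_i) = 5.38/11.9 + 2.79/0.00423 = 660.0 d.
q = Δh / Σ(b_i/K_i) = 4.07 / 660.0 = 0.006166 m/day.
In each layer the seepage velocity is v_i = q/n_i, so the layer transit time is t_i = b_i·n_i / q:
  layer 1 (medium sand): t_1 = 5.38 × 0.23 / 0.006166 = 200.7 d
  layer 2 (sandy clay): t_2 = 2.79 × 0.10 / 0.006166 = 45.25 d
Total t = Σ t_i = 245.9 days.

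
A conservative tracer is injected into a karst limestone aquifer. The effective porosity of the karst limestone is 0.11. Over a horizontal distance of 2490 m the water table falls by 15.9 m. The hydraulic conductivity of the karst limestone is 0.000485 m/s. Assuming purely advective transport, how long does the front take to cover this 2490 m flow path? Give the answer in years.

Convert K: 0.000485 m/s × 86400 = 41.90 m/day.
Hydraulic gradient i = Δh / L = 15.9 / 2490 = 0.006386.
Darcy flux q = K · i = 41.90 × 0.006386 = 0.2676 m/day.
Seepage velocity v = q / n_e = 0.2676 / 0.11 = 2.433 m/day.
Travel time t = L / v = 2490 / 2.433 = 1024 days = 2.803 years.

2.80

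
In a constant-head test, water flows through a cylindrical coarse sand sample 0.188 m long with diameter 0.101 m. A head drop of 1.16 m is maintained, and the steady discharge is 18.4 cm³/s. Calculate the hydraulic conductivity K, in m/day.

Cross-sectional area A = π·(d/2)² = π × (0.101/2)² = 0.008012 m².
Convert discharge: 18.4 cm³/s = 1.840e-05 m³/s.
Darcy's law rearranged: K = Q·L / (A·Δh) = 1.840e-05 × 0.188 / (0.008012 × 1.16) = 0.0003722 m/s = 32.16 m/day.

32.2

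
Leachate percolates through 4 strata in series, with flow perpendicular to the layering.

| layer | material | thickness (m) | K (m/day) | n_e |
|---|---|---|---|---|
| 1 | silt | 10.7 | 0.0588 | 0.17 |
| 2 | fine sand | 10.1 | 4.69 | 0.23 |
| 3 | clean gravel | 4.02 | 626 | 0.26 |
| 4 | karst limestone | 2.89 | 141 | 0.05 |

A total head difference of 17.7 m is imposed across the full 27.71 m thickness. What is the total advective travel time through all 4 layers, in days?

With flow normal to the layers, continuity requires the same specific discharge q through every layer.
Σ(b_i/K_i) = 10.7/0.0588 + 10.1/4.69 + 4.02/626 + 2.89/141 = 184.2 d.
q = Δh / Σ(b_i/K_i) = 17.7 / 184.2 = 0.09612 m/day.
In each layer the seepage velocity is v_i = q/n_i, so the layer transit time is t_i = b_i·n_i / q:
  layer 1 (silt): t_1 = 10.7 × 0.17 / 0.09612 = 18.93 d
  layer 2 (fine sand): t_2 = 10.1 × 0.23 / 0.09612 = 24.17 d
  layer 3 (clean gravel): t_3 = 4.02 × 0.26 / 0.09612 = 10.87 d
  layer 4 (karst limestone): t_4 = 2.89 × 0.05 / 0.09612 = 1.503 d
Total t = Σ t_i = 55.47 days.

55.5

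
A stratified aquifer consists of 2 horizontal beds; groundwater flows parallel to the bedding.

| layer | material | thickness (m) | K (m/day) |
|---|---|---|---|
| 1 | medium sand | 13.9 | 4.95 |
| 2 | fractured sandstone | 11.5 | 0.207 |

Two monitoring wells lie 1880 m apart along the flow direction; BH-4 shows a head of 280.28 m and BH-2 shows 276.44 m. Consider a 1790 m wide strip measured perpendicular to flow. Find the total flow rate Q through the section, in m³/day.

260

Flow is parallel to layering, so each bed carries its own Darcy discharge and the transmissivities add.
Σ(K_i·b_i) = 4.95×13.9 + 0.207×11.5 = 71.19 m²/day.
Hydraulic gradient i = (280.28 − 276.44) / 1880 = 3.84 / 1880 = 0.002043.
Q = Σ(K_i·b_i) · W · i = 71.19 × 1790 × 0.002043 = 260.3 m³/day.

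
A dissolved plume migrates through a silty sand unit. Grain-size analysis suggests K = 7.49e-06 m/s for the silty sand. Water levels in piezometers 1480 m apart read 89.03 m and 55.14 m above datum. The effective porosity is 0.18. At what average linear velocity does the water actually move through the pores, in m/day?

0.0823

Convert K: 7.49e-06 m/s × 86400 = 0.6471 m/day.
Hydraulic gradient i = (89.03 − 55.14) / 1480 = 33.89 / 1480 = 0.02290.
Darcy flux q = K · i = 0.6471 × 0.02290 = 0.01482 m/day.
Seepage velocity v = q / n_e = 0.01482 / 0.18 = 0.08233 m/day.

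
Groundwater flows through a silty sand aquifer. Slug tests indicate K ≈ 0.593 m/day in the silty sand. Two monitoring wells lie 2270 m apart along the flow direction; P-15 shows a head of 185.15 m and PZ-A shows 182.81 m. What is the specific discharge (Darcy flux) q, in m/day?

Hydraulic gradient i = (185.15 − 182.81) / 2270 = 2.34 / 2270 = 0.001031.
Specific discharge q = K · i = 0.5930 × 0.001031 = 0.0006113 m/day.

0.000611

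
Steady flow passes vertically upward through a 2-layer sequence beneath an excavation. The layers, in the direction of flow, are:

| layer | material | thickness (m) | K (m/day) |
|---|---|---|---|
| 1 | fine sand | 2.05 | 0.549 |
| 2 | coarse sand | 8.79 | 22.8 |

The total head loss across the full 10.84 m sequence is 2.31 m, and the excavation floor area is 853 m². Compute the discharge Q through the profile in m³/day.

478

Flow is perpendicular to layering, so the layers act in series and the equivalent K is the thickness-weighted harmonic mean.
Total thickness L = 2.05 + 8.79 = 10.84 m.
Σ(b_i/K_i) = 2.05/0.549 + 8.79/22.8 = 4.120 d.
K_eq = L / Σ(b_i/K_i) = 10.84 / 4.120 = 2.631 m/day.
Q = K_eq · A · (Δh/L) = 2.631 × 853 × (2.31/10.84) = 478.3 m³/day.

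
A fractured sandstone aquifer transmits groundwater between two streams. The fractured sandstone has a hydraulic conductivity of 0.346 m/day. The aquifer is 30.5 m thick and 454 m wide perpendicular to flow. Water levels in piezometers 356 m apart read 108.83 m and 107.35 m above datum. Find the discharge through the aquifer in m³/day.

19.9

Cross-sectional area A = 454 × 30.5 = 13847 m².
Hydraulic gradient i = (108.83 − 107.35) / 356 = 1.48 / 356 = 0.004157.
Darcy's law: Q = K · A · i = 0.3460 × 13847 × 0.004157 = 19.92 m³/day.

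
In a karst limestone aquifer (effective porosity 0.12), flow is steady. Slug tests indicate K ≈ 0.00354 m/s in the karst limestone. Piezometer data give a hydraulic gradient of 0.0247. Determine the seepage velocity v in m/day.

Convert K: 0.00354 m/s × 86400 = 305.9 m/day.
Hydraulic gradient i = 0.0247.
Darcy flux q = K · i = 305.9 × 0.02470 = 7.555 m/day.
Seepage velocity v = q / n_e = 7.555 / 0.12 = 62.96 m/day.

63.0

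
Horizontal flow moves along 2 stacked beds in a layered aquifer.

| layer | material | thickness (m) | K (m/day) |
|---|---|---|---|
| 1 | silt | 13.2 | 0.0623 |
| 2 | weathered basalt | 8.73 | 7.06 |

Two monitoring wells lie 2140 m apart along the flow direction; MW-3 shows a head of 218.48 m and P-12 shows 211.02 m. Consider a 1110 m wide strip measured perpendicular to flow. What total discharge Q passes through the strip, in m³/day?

242

Flow is parallel to layering, so each bed carries its own Darcy discharge and the transmissivities add.
Σ(K_i·b_i) = 0.0623×13.2 + 7.06×8.73 = 62.46 m²/day.
Hydraulic gradient i = (218.48 − 211.02) / 2140 = 7.46 / 2140 = 0.003486.
Q = Σ(K_i·b_i) · W · i = 62.46 × 1110 × 0.003486 = 241.7 m³/day.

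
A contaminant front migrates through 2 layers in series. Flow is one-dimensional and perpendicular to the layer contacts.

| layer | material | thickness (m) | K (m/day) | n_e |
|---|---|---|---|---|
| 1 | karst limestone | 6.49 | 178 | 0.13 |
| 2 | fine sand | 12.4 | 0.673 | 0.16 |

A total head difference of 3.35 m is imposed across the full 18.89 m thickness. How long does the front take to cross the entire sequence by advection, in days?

15.6

With flow normal to the layers, continuity requires the same specific discharge q through every layer.
Σ(b_i/K_i) = 6.49/178 + 12.4/0.673 = 18.46 d.
q = Δh / Σ(b_i/K_i) = 3.35 / 18.46 = 0.1815 m/day.
In each layer the seepage velocity is v_i = q/n_i, so the layer transit time is t_i = b_i·n_i / q:
  layer 1 (karst limestone): t_1 = 6.49 × 0.13 / 0.1815 = 4.650 d
  layer 2 (fine sand): t_2 = 12.4 × 0.16 / 0.1815 = 10.93 d
Total t = Σ t_i = 15.58 days.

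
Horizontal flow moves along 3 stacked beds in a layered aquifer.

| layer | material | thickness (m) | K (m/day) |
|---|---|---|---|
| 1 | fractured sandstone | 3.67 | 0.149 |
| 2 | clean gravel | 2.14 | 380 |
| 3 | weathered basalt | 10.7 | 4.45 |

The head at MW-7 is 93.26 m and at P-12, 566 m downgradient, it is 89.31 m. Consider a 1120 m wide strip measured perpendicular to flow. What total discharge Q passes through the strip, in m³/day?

6730

Flow is parallel to layering, so each bed carries its own Darcy discharge and the transmissivities add.
Σ(K_i·b_i) = 0.149×3.67 + 380×2.14 + 4.45×10.7 = 861.4 m²/day.
Hydraulic gradient i = (93.26 − 89.31) / 566 = 3.95 / 566 = 0.006979.
Q = Σ(K_i·b_i) · W · i = 861.4 × 1120 × 0.006979 = 6733 m³/day.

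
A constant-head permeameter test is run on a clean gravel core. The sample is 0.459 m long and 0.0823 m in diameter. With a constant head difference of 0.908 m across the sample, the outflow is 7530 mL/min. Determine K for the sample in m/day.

1030

Cross-sectional area A = π·(d/2)² = π × (0.0823/2)² = 0.005320 m².
Convert discharge: 7530 mL/min = 0.0001255 m³/s.
Darcy's law rearranged: K = Q·L / (A·Δh) = 0.0001255 × 0.459 / (0.005320 × 0.908) = 0.01193 m/s = 1030 m/day.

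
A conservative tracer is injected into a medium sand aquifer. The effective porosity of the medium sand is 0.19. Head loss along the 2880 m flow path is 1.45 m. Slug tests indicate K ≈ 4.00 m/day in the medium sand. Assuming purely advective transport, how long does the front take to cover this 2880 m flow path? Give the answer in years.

744

Hydraulic gradient i = Δh / L = 1.45 / 2880 = 0.0005035.
Darcy flux q = K · i = 4.000 × 0.0005035 = 0.002014 m/day.
Seepage velocity v = q / n_e = 0.002014 / 0.19 = 0.01060 m/day.
Travel time t = L / v = 2880 / 0.01060 = 2.717e+05 days = 743.9 years.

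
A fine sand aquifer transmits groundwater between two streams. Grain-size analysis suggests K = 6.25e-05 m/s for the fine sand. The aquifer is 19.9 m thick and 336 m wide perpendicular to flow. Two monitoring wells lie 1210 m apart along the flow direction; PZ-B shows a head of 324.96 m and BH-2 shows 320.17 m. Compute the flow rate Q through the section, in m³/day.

143

Convert K: 6.25e-05 m/s × 86400 = 5.400 m/day.
Cross-sectional area A = 336 × 19.9 = 6686 m².
Hydraulic gradient i = (324.96 − 320.17) / 1210 = 4.79 / 1210 = 0.003959.
Darcy's law: Q = K · A · i = 5.400 × 6686 × 0.003959 = 142.9 m³/day.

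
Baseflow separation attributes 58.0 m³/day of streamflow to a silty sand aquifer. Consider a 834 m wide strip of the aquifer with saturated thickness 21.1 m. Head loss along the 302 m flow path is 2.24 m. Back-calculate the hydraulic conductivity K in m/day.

0.444

Cross-sectional area A = 834 × 21.1 = 17597 m².
Hydraulic gradient i = Δh / L = 2.24 / 302 = 0.007417.
From Q = K·A·i, K = Q / (A·i) = 58.0 / (17597 × 0.007417) = 0.4444 m/day.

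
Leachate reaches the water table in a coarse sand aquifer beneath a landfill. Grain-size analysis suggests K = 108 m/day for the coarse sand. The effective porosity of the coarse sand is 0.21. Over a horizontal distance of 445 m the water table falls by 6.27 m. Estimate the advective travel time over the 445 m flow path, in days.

61.4

Hydraulic gradient i = Δh / L = 6.27 / 445 = 0.01409.
Darcy flux q = K · i = 108.0 × 0.01409 = 1.522 m/day.
Seepage velocity v = q / n_e = 1.522 / 0.21 = 7.246 m/day.
Travel time t = L / v = 445 / 7.246 = 61.41 days.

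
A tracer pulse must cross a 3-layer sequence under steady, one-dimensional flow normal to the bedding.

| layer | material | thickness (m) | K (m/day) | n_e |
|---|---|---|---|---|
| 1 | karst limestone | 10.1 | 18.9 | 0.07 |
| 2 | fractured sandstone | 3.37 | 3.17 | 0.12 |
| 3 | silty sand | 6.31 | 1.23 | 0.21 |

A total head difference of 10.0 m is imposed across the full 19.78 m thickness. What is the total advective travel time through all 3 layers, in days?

1.64

With flow normal to the layers, continuity requires the same specific discharge q through every layer.
Σ(b_i/K_i) = 10.1/18.9 + 3.37/3.17 + 6.31/1.23 = 6.728 d.
q = Δh / Σ(b_i/K_i) = 10.0 / 6.728 = 1.486 m/day.
In each layer the seepage velocity is v_i = q/n_i, so the layer transit time is t_i = b_i·n_i / q:
  layer 1 (karst limestone): t_1 = 10.1 × 0.07 / 1.486 = 0.4756 d
  layer 2 (fractured sandstone): t_2 = 3.37 × 0.12 / 1.486 = 0.2721 d
  layer 3 (silty sand): t_3 = 6.31 × 0.21 / 1.486 = 0.8915 d
Total t = Σ t_i = 1.639 days.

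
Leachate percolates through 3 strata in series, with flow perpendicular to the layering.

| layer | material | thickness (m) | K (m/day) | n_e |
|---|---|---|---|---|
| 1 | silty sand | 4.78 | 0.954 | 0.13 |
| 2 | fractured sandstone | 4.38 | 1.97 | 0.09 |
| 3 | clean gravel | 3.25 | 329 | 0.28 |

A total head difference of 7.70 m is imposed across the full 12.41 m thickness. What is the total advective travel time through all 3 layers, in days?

With flow normal to the layers, continuity requires the same specific discharge q through every layer.
Σ(b_i/K_i) = 4.78/0.954 + 4.38/1.97 + 3.25/329 = 7.244 d.
q = Δh / Σ(b_i/K_i) = 7.70 / 7.244 = 1.063 m/day.
In each layer the seepage velocity is v_i = q/n_i, so the layer transit time is t_i = b_i·n_i / q:
  layer 1 (silty sand): t_1 = 4.78 × 0.13 / 1.063 = 0.5846 d
  layer 2 (fractured sandstone): t_2 = 4.38 × 0.09 / 1.063 = 0.3708 d
  layer 3 (clean gravel): t_3 = 3.25 × 0.28 / 1.063 = 0.8561 d
Total t = Σ t_i = 1.811 days.

1.81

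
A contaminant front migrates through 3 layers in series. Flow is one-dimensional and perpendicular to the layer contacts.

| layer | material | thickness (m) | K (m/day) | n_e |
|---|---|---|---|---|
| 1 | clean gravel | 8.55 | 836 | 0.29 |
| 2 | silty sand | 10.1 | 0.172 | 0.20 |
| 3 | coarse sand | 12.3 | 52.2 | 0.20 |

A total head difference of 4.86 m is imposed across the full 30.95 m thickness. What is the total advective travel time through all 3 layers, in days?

With flow normal to the layers, continuity requires the same specific discharge q through every layer.
Σ(b_i/K_i) = 8.55/836 + 10.1/0.172 + 12.3/52.2 = 58.97 d.
q = Δh / Σ(b_i/K_i) = 4.86 / 58.97 = 0.08242 m/day.
In each layer the seepage velocity is v_i = q/n_i, so the layer transit time is t_i = b_i·n_i / q:
  layer 1 (clean gravel): t_1 = 8.55 × 0.29 / 0.08242 = 30.08 d
  layer 2 (silty sand): t_2 = 10.1 × 0.20 / 0.08242 = 24.51 d
  layer 3 (coarse sand): t_3 = 12.3 × 0.20 / 0.08242 = 29.85 d
Total t = Σ t_i = 84.44 days.

84.4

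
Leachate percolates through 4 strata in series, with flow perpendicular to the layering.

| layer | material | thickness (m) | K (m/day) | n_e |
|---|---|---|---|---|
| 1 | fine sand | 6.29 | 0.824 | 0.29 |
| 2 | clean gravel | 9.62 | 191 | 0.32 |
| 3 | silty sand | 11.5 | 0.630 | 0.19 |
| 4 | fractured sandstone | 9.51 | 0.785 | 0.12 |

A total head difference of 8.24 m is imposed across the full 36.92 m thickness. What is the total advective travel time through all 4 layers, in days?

With flow normal to the layers, continuity requires the same specific discharge q through every layer.
Σ(b_i/K_i) = 6.29/0.824 + 9.62/191 + 11.5/0.630 + 9.51/0.785 = 38.05 d.
q = Δh / Σ(b_i/K_i) = 8.24 / 38.05 = 0.2165 m/day.
In each layer the seepage velocity is v_i = q/n_i, so the layer transit time is t_i = b_i·n_i / q:
  layer 1 (fine sand): t_1 = 6.29 × 0.29 / 0.2165 = 8.424 d
  layer 2 (clean gravel): t_2 = 9.62 × 0.32 / 0.2165 = 14.22 d
  layer 3 (silty sand): t_3 = 11.5 × 0.19 / 0.2165 = 10.09 d
  layer 4 (fractured sandstone): t_4 = 9.51 × 0.12 / 0.2165 = 5.270 d
Total t = Σ t_i = 38.00 days.

38.0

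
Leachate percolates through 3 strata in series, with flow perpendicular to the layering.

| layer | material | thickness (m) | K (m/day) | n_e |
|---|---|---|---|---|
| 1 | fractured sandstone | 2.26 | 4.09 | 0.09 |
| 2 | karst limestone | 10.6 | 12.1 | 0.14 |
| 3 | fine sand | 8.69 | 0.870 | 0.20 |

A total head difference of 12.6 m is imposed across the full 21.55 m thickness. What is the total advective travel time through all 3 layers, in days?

With flow normal to the layers, continuity requires the same specific discharge q through every layer.
Σ(b_i/K_i) = 2.26/4.09 + 10.6/12.1 + 8.69/0.870 = 11.42 d.
q = Δh / Σ(b_i/K_i) = 12.6 / 11.42 = 1.104 m/day.
In each layer the seepage velocity is v_i = q/n_i, so the layer transit time is t_i = b_i·n_i / q:
  layer 1 (fractured sandstone): t_1 = 2.26 × 0.09 / 1.104 = 0.1843 d
  layer 2 (karst limestone): t_2 = 10.6 × 0.14 / 1.104 = 1.345 d
  layer 3 (fine sand): t_3 = 8.69 × 0.20 / 1.104 = 1.575 d
Total t = Σ t_i = 3.104 days.

3.10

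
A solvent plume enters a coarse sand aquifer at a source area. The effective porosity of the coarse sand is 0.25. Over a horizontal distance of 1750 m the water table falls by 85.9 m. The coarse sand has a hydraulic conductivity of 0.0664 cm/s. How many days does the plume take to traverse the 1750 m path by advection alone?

155

Convert K: 0.0664 cm/s × 864 = 57.37 m/day.
Hydraulic gradient i = Δh / L = 85.9 / 1750 = 0.04909.
Darcy flux q = K · i = 57.37 × 0.04909 = 2.816 m/day.
Seepage velocity v = q / n_e = 2.816 / 0.25 = 11.26 m/day.
Travel time t = L / v = 1750 / 11.26 = 155.4 days.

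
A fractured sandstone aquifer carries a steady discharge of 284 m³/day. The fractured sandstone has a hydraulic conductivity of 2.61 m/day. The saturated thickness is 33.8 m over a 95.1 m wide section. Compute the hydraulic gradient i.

0.0339

Cross-sectional area A = 95.1 × 33.8 = 3214 m².
From Q = K·A·i, i = Q / (K·A) = 284 / (2.610 × 3214) = 0.03385.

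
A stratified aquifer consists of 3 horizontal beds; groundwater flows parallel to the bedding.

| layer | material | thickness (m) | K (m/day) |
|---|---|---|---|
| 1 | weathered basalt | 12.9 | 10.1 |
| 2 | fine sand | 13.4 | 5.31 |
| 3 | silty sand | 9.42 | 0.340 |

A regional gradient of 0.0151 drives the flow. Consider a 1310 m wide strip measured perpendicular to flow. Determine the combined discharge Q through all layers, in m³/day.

Flow is parallel to layering, so each bed carries its own Darcy discharge and the transmissivities add.
Σ(K_i·b_i) = 10.1×12.9 + 5.31×13.4 + 0.340×9.42 = 204.6 m²/day.
Hydraulic gradient i = 0.0151.
Q = Σ(K_i·b_i) · W · i = 204.6 × 1310 × 0.01510 = 4048 m³/day.

4050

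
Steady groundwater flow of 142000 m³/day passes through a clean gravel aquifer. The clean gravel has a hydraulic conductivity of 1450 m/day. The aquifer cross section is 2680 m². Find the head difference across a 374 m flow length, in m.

13.7

From Q = K·A·i, i = Q / (K·A) = 142000 / (1450 × 2680) = 0.03654.
Head loss Δh = i · L = 0.03654 × 374 = 13.67 m.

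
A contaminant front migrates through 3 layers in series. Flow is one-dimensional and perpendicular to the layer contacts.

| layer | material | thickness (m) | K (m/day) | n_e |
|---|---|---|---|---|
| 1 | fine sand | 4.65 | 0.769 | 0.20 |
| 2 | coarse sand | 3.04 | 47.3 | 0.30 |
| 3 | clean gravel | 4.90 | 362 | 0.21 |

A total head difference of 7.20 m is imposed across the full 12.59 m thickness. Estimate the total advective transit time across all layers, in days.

2.44

With flow normal to the layers, continuity requires the same specific discharge q through every layer.
Σ(b_i/K_i) = 4.65/0.769 + 3.04/47.3 + 4.90/362 = 6.125 d.
q = Δh / Σ(b_i/K_i) = 7.20 / 6.125 = 1.176 m/day.
In each layer the seepage velocity is v_i = q/n_i, so the layer transit time is t_i = b_i·n_i / q:
  layer 1 (fine sand): t_1 = 4.65 × 0.20 / 1.176 = 0.7911 d
  layer 2 (coarse sand): t_2 = 3.04 × 0.30 / 1.176 = 0.7758 d
  layer 3 (clean gravel): t_3 = 4.90 × 0.21 / 1.176 = 0.8753 d
Total t = Σ t_i = 2.442 days.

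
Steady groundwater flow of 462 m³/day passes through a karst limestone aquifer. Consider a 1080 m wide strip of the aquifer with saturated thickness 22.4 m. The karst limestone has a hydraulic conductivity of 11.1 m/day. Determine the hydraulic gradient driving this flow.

0.00172

Cross-sectional area A = 1080 × 22.4 = 24192 m².
From Q = K·A·i, i = Q / (K·A) = 462 / (11.10 × 24192) = 0.001720.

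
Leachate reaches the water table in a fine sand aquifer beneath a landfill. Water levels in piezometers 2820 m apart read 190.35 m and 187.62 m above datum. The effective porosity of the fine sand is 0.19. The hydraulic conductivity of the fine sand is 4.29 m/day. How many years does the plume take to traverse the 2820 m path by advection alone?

353

Hydraulic gradient i = (190.35 − 187.62) / 2820 = 2.73 / 2820 = 0.0009681.
Darcy flux q = K · i = 4.290 × 0.0009681 = 0.004153 m/day.
Seepage velocity v = q / n_e = 0.004153 / 0.19 = 0.02186 m/day.
Travel time t = L / v = 2820 / 0.02186 = 1.290e+05 days = 353.2 years.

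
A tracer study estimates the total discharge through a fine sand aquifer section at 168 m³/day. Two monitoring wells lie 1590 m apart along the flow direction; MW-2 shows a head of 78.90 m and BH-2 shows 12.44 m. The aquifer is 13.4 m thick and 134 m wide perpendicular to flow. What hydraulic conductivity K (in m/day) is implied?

2.24

Cross-sectional area A = 134 × 13.4 = 1796 m².
Hydraulic gradient i = (78.90 − 12.44) / 1590 = 66.46 / 1590 = 0.04180.
From Q = K·A·i, K = Q / (A·i) = 168 / (1796 × 0.04180) = 2.238 m/day.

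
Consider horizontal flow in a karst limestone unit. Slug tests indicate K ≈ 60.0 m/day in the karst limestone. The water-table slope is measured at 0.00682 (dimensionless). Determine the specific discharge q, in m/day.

Hydraulic gradient i = 0.00682.
Specific discharge q = K · i = 60.00 × 0.006820 = 0.4092 m/day.

0.409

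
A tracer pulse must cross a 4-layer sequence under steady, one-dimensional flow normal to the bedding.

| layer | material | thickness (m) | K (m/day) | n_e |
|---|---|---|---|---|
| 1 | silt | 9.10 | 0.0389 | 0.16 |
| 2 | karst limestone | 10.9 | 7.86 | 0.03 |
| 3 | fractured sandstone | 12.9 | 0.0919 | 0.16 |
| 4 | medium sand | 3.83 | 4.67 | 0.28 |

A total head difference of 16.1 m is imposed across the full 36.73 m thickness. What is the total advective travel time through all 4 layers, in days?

With flow normal to the layers, continuity requires the same specific discharge q through every layer.
Σ(b_i/K_i) = 9.10/0.0389 + 10.9/7.86 + 12.9/0.0919 + 3.83/4.67 = 376.5 d.
q = Δh / Σ(b_i/K_i) = 16.1 / 376.5 = 0.04276 m/day.
In each layer the seepage velocity is v_i = q/n_i, so the layer transit time is t_i = b_i·n_i / q:
  layer 1 (silt): t_1 = 9.10 × 0.16 / 0.04276 = 34.05 d
  layer 2 (karst limestone): t_2 = 10.9 × 0.03 / 0.04276 = 7.647 d
  layer 3 (fractured sandstone): t_3 = 12.9 × 0.16 / 0.04276 = 48.27 d
  layer 4 (medium sand): t_4 = 3.83 × 0.28 / 0.04276 = 25.08 d
Total t = Σ t_i = 115.0 days.

115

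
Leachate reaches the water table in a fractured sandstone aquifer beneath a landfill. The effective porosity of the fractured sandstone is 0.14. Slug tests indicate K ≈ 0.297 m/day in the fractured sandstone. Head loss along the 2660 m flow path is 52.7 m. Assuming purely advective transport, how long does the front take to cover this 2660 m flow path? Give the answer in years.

Hydraulic gradient i = Δh / L = 52.7 / 2660 = 0.01981.
Darcy flux q = K · i = 0.2970 × 0.01981 = 0.005884 m/day.
Seepage velocity v = q / n_e = 0.005884 / 0.14 = 0.04203 m/day.
Travel time t = L / v = 2660 / 0.04203 = 63288 days = 173.3 years.

173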